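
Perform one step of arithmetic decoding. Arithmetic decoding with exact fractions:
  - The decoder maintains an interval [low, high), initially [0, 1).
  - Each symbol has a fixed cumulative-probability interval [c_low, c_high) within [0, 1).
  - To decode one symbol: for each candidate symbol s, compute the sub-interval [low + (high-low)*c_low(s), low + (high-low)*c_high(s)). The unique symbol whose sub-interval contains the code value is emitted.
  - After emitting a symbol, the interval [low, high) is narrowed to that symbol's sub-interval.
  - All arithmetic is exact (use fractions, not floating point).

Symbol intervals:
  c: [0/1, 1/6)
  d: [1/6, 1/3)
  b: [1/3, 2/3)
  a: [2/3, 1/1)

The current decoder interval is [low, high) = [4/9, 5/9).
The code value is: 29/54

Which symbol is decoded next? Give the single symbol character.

Interval width = high − low = 5/9 − 4/9 = 1/9
Scaled code = (code − low) / width = (29/54 − 4/9) / 1/9 = 5/6
  c: [0/1, 1/6) 
  d: [1/6, 1/3) 
  b: [1/3, 2/3) 
  a: [2/3, 1/1) ← scaled code falls here ✓

Answer: a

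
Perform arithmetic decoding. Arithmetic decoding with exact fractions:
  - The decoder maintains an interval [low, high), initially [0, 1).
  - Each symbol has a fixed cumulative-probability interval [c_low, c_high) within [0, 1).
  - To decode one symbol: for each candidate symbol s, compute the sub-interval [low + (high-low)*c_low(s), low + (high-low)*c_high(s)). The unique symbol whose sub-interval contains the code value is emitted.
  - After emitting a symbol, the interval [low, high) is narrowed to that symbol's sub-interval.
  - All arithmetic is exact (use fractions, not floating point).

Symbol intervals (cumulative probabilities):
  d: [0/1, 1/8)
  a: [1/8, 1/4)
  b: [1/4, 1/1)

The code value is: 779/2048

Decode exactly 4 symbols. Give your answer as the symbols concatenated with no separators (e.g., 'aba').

Step 1: interval [0/1, 1/1), width = 1/1 - 0/1 = 1/1
  'd': [0/1 + 1/1*0/1, 0/1 + 1/1*1/8) = [0/1, 1/8)
  'a': [0/1 + 1/1*1/8, 0/1 + 1/1*1/4) = [1/8, 1/4)
  'b': [0/1 + 1/1*1/4, 0/1 + 1/1*1/1) = [1/4, 1/1) <- contains code 779/2048
  emit 'b', narrow to [1/4, 1/1)
Step 2: interval [1/4, 1/1), width = 1/1 - 1/4 = 3/4
  'd': [1/4 + 3/4*0/1, 1/4 + 3/4*1/8) = [1/4, 11/32)
  'a': [1/4 + 3/4*1/8, 1/4 + 3/4*1/4) = [11/32, 7/16) <- contains code 779/2048
  'b': [1/4 + 3/4*1/4, 1/4 + 3/4*1/1) = [7/16, 1/1)
  emit 'a', narrow to [11/32, 7/16)
Step 3: interval [11/32, 7/16), width = 7/16 - 11/32 = 3/32
  'd': [11/32 + 3/32*0/1, 11/32 + 3/32*1/8) = [11/32, 91/256)
  'a': [11/32 + 3/32*1/8, 11/32 + 3/32*1/4) = [91/256, 47/128)
  'b': [11/32 + 3/32*1/4, 11/32 + 3/32*1/1) = [47/128, 7/16) <- contains code 779/2048
  emit 'b', narrow to [47/128, 7/16)
Step 4: interval [47/128, 7/16), width = 7/16 - 47/128 = 9/128
  'd': [47/128 + 9/128*0/1, 47/128 + 9/128*1/8) = [47/128, 385/1024)
  'a': [47/128 + 9/128*1/8, 47/128 + 9/128*1/4) = [385/1024, 197/512) <- contains code 779/2048
  'b': [47/128 + 9/128*1/4, 47/128 + 9/128*1/1) = [197/512, 7/16)
  emit 'a', narrow to [385/1024, 197/512)

Answer: baba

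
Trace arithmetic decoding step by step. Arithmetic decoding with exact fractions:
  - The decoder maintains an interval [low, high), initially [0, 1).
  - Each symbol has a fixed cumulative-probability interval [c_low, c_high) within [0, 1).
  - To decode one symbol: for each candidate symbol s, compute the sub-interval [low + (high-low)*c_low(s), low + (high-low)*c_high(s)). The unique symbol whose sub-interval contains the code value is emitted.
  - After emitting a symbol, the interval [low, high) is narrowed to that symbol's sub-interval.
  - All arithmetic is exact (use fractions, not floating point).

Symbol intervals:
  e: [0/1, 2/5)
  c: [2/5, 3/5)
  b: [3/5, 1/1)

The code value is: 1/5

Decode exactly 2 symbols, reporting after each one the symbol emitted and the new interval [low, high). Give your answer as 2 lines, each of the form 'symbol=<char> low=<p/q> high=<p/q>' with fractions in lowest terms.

Step 1: interval [0/1, 1/1), width = 1/1 - 0/1 = 1/1
  'e': [0/1 + 1/1*0/1, 0/1 + 1/1*2/5) = [0/1, 2/5) <- contains code 1/5
  'c': [0/1 + 1/1*2/5, 0/1 + 1/1*3/5) = [2/5, 3/5)
  'b': [0/1 + 1/1*3/5, 0/1 + 1/1*1/1) = [3/5, 1/1)
  emit 'e', narrow to [0/1, 2/5)
Step 2: interval [0/1, 2/5), width = 2/5 - 0/1 = 2/5
  'e': [0/1 + 2/5*0/1, 0/1 + 2/5*2/5) = [0/1, 4/25)
  'c': [0/1 + 2/5*2/5, 0/1 + 2/5*3/5) = [4/25, 6/25) <- contains code 1/5
  'b': [0/1 + 2/5*3/5, 0/1 + 2/5*1/1) = [6/25, 2/5)
  emit 'c', narrow to [4/25, 6/25)

Answer: symbol=e low=0/1 high=2/5
symbol=c low=4/25 high=6/25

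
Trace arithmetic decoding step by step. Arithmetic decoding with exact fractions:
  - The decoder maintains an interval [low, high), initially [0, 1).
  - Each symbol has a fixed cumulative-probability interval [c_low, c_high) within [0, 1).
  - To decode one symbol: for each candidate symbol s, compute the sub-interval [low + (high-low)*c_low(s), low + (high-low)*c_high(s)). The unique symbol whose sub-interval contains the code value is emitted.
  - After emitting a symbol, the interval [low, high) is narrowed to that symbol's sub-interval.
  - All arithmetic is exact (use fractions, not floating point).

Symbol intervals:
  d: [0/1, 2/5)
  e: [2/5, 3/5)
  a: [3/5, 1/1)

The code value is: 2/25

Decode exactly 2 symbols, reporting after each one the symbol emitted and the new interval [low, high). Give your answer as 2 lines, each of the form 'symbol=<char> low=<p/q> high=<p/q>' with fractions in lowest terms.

Step 1: interval [0/1, 1/1), width = 1/1 - 0/1 = 1/1
  'd': [0/1 + 1/1*0/1, 0/1 + 1/1*2/5) = [0/1, 2/5) <- contains code 2/25
  'e': [0/1 + 1/1*2/5, 0/1 + 1/1*3/5) = [2/5, 3/5)
  'a': [0/1 + 1/1*3/5, 0/1 + 1/1*1/1) = [3/5, 1/1)
  emit 'd', narrow to [0/1, 2/5)
Step 2: interval [0/1, 2/5), width = 2/5 - 0/1 = 2/5
  'd': [0/1 + 2/5*0/1, 0/1 + 2/5*2/5) = [0/1, 4/25) <- contains code 2/25
  'e': [0/1 + 2/5*2/5, 0/1 + 2/5*3/5) = [4/25, 6/25)
  'a': [0/1 + 2/5*3/5, 0/1 + 2/5*1/1) = [6/25, 2/5)
  emit 'd', narrow to [0/1, 4/25)

Answer: symbol=d low=0/1 high=2/5
symbol=d low=0/1 high=4/25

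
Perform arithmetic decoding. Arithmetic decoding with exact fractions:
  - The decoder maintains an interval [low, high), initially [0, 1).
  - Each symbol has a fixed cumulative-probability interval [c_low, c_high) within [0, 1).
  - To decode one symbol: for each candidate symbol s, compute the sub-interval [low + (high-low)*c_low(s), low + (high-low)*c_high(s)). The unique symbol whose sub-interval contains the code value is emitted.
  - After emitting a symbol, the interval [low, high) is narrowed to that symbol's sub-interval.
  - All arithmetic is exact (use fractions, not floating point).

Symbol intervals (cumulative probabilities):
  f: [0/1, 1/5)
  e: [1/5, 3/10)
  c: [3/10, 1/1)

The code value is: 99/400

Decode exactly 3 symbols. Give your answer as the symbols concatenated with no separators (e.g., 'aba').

Answer: ece

Derivation:
Step 1: interval [0/1, 1/1), width = 1/1 - 0/1 = 1/1
  'f': [0/1 + 1/1*0/1, 0/1 + 1/1*1/5) = [0/1, 1/5)
  'e': [0/1 + 1/1*1/5, 0/1 + 1/1*3/10) = [1/5, 3/10) <- contains code 99/400
  'c': [0/1 + 1/1*3/10, 0/1 + 1/1*1/1) = [3/10, 1/1)
  emit 'e', narrow to [1/5, 3/10)
Step 2: interval [1/5, 3/10), width = 3/10 - 1/5 = 1/10
  'f': [1/5 + 1/10*0/1, 1/5 + 1/10*1/5) = [1/5, 11/50)
  'e': [1/5 + 1/10*1/5, 1/5 + 1/10*3/10) = [11/50, 23/100)
  'c': [1/5 + 1/10*3/10, 1/5 + 1/10*1/1) = [23/100, 3/10) <- contains code 99/400
  emit 'c', narrow to [23/100, 3/10)
Step 3: interval [23/100, 3/10), width = 3/10 - 23/100 = 7/100
  'f': [23/100 + 7/100*0/1, 23/100 + 7/100*1/5) = [23/100, 61/250)
  'e': [23/100 + 7/100*1/5, 23/100 + 7/100*3/10) = [61/250, 251/1000) <- contains code 99/400
  'c': [23/100 + 7/100*3/10, 23/100 + 7/100*1/1) = [251/1000, 3/10)
  emit 'e', narrow to [61/250, 251/1000)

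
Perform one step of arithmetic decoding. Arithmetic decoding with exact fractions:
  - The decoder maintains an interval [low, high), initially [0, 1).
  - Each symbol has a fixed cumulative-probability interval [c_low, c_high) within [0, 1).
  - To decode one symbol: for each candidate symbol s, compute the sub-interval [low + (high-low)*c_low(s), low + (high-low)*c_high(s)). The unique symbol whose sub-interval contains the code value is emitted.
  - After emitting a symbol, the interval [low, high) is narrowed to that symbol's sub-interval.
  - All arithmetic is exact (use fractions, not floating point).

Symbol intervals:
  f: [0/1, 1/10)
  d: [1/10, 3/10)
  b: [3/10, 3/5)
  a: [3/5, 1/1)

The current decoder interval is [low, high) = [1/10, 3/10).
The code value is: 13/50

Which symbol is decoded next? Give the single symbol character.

Answer: a

Derivation:
Interval width = high − low = 3/10 − 1/10 = 1/5
Scaled code = (code − low) / width = (13/50 − 1/10) / 1/5 = 4/5
  f: [0/1, 1/10) 
  d: [1/10, 3/10) 
  b: [3/10, 3/5) 
  a: [3/5, 1/1) ← scaled code falls here ✓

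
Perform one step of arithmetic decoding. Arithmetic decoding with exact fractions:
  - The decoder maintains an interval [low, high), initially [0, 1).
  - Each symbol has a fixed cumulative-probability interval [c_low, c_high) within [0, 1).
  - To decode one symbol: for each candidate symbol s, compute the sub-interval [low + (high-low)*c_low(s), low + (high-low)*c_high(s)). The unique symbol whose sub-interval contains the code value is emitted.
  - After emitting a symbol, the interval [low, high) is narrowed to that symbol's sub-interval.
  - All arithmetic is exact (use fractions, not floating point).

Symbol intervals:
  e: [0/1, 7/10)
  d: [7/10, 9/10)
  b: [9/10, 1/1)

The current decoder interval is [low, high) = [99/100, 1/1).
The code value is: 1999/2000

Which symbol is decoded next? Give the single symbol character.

Answer: b

Derivation:
Interval width = high − low = 1/1 − 99/100 = 1/100
Scaled code = (code − low) / width = (1999/2000 − 99/100) / 1/100 = 19/20
  e: [0/1, 7/10) 
  d: [7/10, 9/10) 
  b: [9/10, 1/1) ← scaled code falls here ✓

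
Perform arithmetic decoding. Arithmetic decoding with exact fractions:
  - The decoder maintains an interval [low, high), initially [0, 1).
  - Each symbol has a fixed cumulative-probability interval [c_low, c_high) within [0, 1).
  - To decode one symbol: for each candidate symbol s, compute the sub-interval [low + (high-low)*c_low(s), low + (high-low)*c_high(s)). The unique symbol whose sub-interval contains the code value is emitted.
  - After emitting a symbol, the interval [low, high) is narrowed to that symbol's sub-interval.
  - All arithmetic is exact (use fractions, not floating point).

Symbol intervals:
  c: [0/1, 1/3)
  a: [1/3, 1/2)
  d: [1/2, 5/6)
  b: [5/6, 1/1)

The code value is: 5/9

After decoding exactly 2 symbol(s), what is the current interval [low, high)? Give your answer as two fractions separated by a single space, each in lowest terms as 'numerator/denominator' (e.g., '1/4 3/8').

Step 1: interval [0/1, 1/1), width = 1/1 - 0/1 = 1/1
  'c': [0/1 + 1/1*0/1, 0/1 + 1/1*1/3) = [0/1, 1/3)
  'a': [0/1 + 1/1*1/3, 0/1 + 1/1*1/2) = [1/3, 1/2)
  'd': [0/1 + 1/1*1/2, 0/1 + 1/1*5/6) = [1/2, 5/6) <- contains code 5/9
  'b': [0/1 + 1/1*5/6, 0/1 + 1/1*1/1) = [5/6, 1/1)
  emit 'd', narrow to [1/2, 5/6)
Step 2: interval [1/2, 5/6), width = 5/6 - 1/2 = 1/3
  'c': [1/2 + 1/3*0/1, 1/2 + 1/3*1/3) = [1/2, 11/18) <- contains code 5/9
  'a': [1/2 + 1/3*1/3, 1/2 + 1/3*1/2) = [11/18, 2/3)
  'd': [1/2 + 1/3*1/2, 1/2 + 1/3*5/6) = [2/3, 7/9)
  'b': [1/2 + 1/3*5/6, 1/2 + 1/3*1/1) = [7/9, 5/6)
  emit 'c', narrow to [1/2, 11/18)

Answer: 1/2 11/18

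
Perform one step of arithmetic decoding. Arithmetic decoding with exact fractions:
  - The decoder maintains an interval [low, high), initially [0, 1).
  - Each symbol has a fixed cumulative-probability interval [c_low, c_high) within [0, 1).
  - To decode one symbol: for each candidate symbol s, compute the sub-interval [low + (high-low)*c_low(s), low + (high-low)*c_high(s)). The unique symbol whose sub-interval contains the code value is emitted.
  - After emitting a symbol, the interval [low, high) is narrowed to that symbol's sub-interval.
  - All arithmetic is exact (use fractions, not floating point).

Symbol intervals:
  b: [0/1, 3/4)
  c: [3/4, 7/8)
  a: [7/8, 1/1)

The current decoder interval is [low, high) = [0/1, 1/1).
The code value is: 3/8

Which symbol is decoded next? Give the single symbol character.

Interval width = high − low = 1/1 − 0/1 = 1/1
Scaled code = (code − low) / width = (3/8 − 0/1) / 1/1 = 3/8
  b: [0/1, 3/4) ← scaled code falls here ✓
  c: [3/4, 7/8) 
  a: [7/8, 1/1) 

Answer: b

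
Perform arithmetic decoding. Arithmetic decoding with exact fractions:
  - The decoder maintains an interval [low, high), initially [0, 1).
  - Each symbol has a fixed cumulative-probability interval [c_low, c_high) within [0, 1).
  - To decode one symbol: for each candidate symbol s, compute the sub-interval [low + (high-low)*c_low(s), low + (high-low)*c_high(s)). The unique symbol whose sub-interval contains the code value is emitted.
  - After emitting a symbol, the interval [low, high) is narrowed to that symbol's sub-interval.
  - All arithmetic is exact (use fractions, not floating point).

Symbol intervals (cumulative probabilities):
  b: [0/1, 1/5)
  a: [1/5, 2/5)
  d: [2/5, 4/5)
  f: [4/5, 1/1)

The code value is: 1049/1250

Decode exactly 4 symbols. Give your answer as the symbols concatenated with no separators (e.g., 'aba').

Answer: fbff

Derivation:
Step 1: interval [0/1, 1/1), width = 1/1 - 0/1 = 1/1
  'b': [0/1 + 1/1*0/1, 0/1 + 1/1*1/5) = [0/1, 1/5)
  'a': [0/1 + 1/1*1/5, 0/1 + 1/1*2/5) = [1/5, 2/5)
  'd': [0/1 + 1/1*2/5, 0/1 + 1/1*4/5) = [2/5, 4/5)
  'f': [0/1 + 1/1*4/5, 0/1 + 1/1*1/1) = [4/5, 1/1) <- contains code 1049/1250
  emit 'f', narrow to [4/5, 1/1)
Step 2: interval [4/5, 1/1), width = 1/1 - 4/5 = 1/5
  'b': [4/5 + 1/5*0/1, 4/5 + 1/5*1/5) = [4/5, 21/25) <- contains code 1049/1250
  'a': [4/5 + 1/5*1/5, 4/5 + 1/5*2/5) = [21/25, 22/25)
  'd': [4/5 + 1/5*2/5, 4/5 + 1/5*4/5) = [22/25, 24/25)
  'f': [4/5 + 1/5*4/5, 4/5 + 1/5*1/1) = [24/25, 1/1)
  emit 'b', narrow to [4/5, 21/25)
Step 3: interval [4/5, 21/25), width = 21/25 - 4/5 = 1/25
  'b': [4/5 + 1/25*0/1, 4/5 + 1/25*1/5) = [4/5, 101/125)
  'a': [4/5 + 1/25*1/5, 4/5 + 1/25*2/5) = [101/125, 102/125)
  'd': [4/5 + 1/25*2/5, 4/5 + 1/25*4/5) = [102/125, 104/125)
  'f': [4/5 + 1/25*4/5, 4/5 + 1/25*1/1) = [104/125, 21/25) <- contains code 1049/1250
  emit 'f', narrow to [104/125, 21/25)
Step 4: interval [104/125, 21/25), width = 21/25 - 104/125 = 1/125
  'b': [104/125 + 1/125*0/1, 104/125 + 1/125*1/5) = [104/125, 521/625)
  'a': [104/125 + 1/125*1/5, 104/125 + 1/125*2/5) = [521/625, 522/625)
  'd': [104/125 + 1/125*2/5, 104/125 + 1/125*4/5) = [522/625, 524/625)
  'f': [104/125 + 1/125*4/5, 104/125 + 1/125*1/1) = [524/625, 21/25) <- contains code 1049/1250
  emit 'f', narrow to [524/625, 21/25)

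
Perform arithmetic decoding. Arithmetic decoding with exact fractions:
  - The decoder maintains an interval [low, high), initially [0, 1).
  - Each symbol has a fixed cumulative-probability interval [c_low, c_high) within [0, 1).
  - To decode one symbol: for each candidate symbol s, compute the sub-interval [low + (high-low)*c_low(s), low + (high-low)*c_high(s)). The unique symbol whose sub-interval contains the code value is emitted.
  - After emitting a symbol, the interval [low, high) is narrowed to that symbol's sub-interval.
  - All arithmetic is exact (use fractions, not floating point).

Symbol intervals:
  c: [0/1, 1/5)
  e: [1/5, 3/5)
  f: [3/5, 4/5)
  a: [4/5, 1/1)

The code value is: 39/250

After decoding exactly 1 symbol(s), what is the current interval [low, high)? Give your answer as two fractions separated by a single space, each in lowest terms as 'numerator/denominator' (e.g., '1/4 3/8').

Step 1: interval [0/1, 1/1), width = 1/1 - 0/1 = 1/1
  'c': [0/1 + 1/1*0/1, 0/1 + 1/1*1/5) = [0/1, 1/5) <- contains code 39/250
  'e': [0/1 + 1/1*1/5, 0/1 + 1/1*3/5) = [1/5, 3/5)
  'f': [0/1 + 1/1*3/5, 0/1 + 1/1*4/5) = [3/5, 4/5)
  'a': [0/1 + 1/1*4/5, 0/1 + 1/1*1/1) = [4/5, 1/1)
  emit 'c', narrow to [0/1, 1/5)

Answer: 0/1 1/5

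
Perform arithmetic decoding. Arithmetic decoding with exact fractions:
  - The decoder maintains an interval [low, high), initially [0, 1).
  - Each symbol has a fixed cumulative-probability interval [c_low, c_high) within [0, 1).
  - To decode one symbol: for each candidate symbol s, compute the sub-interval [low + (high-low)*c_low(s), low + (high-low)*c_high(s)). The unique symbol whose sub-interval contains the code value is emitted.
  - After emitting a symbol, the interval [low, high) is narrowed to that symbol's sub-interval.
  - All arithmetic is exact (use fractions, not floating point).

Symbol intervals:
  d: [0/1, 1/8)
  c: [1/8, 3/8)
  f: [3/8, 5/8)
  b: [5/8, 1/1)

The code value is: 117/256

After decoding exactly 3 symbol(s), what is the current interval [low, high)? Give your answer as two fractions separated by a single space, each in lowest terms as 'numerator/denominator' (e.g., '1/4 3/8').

Step 1: interval [0/1, 1/1), width = 1/1 - 0/1 = 1/1
  'd': [0/1 + 1/1*0/1, 0/1 + 1/1*1/8) = [0/1, 1/8)
  'c': [0/1 + 1/1*1/8, 0/1 + 1/1*3/8) = [1/8, 3/8)
  'f': [0/1 + 1/1*3/8, 0/1 + 1/1*5/8) = [3/8, 5/8) <- contains code 117/256
  'b': [0/1 + 1/1*5/8, 0/1 + 1/1*1/1) = [5/8, 1/1)
  emit 'f', narrow to [3/8, 5/8)
Step 2: interval [3/8, 5/8), width = 5/8 - 3/8 = 1/4
  'd': [3/8 + 1/4*0/1, 3/8 + 1/4*1/8) = [3/8, 13/32)
  'c': [3/8 + 1/4*1/8, 3/8 + 1/4*3/8) = [13/32, 15/32) <- contains code 117/256
  'f': [3/8 + 1/4*3/8, 3/8 + 1/4*5/8) = [15/32, 17/32)
  'b': [3/8 + 1/4*5/8, 3/8 + 1/4*1/1) = [17/32, 5/8)
  emit 'c', narrow to [13/32, 15/32)
Step 3: interval [13/32, 15/32), width = 15/32 - 13/32 = 1/16
  'd': [13/32 + 1/16*0/1, 13/32 + 1/16*1/8) = [13/32, 53/128)
  'c': [13/32 + 1/16*1/8, 13/32 + 1/16*3/8) = [53/128, 55/128)
  'f': [13/32 + 1/16*3/8, 13/32 + 1/16*5/8) = [55/128, 57/128)
  'b': [13/32 + 1/16*5/8, 13/32 + 1/16*1/1) = [57/128, 15/32) <- contains code 117/256
  emit 'b', narrow to [57/128, 15/32)

Answer: 57/128 15/32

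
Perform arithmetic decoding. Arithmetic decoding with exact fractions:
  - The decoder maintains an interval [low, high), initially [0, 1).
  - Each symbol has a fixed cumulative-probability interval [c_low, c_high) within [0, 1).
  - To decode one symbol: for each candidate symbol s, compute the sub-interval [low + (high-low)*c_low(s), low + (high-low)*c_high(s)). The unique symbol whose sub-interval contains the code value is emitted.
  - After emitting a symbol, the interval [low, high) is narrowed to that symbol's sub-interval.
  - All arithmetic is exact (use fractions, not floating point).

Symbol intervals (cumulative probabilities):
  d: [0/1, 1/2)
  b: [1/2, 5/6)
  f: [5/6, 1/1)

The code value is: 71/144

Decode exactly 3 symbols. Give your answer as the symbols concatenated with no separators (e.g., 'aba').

Answer: dff

Derivation:
Step 1: interval [0/1, 1/1), width = 1/1 - 0/1 = 1/1
  'd': [0/1 + 1/1*0/1, 0/1 + 1/1*1/2) = [0/1, 1/2) <- contains code 71/144
  'b': [0/1 + 1/1*1/2, 0/1 + 1/1*5/6) = [1/2, 5/6)
  'f': [0/1 + 1/1*5/6, 0/1 + 1/1*1/1) = [5/6, 1/1)
  emit 'd', narrow to [0/1, 1/2)
Step 2: interval [0/1, 1/2), width = 1/2 - 0/1 = 1/2
  'd': [0/1 + 1/2*0/1, 0/1 + 1/2*1/2) = [0/1, 1/4)
  'b': [0/1 + 1/2*1/2, 0/1 + 1/2*5/6) = [1/4, 5/12)
  'f': [0/1 + 1/2*5/6, 0/1 + 1/2*1/1) = [5/12, 1/2) <- contains code 71/144
  emit 'f', narrow to [5/12, 1/2)
Step 3: interval [5/12, 1/2), width = 1/2 - 5/12 = 1/12
  'd': [5/12 + 1/12*0/1, 5/12 + 1/12*1/2) = [5/12, 11/24)
  'b': [5/12 + 1/12*1/2, 5/12 + 1/12*5/6) = [11/24, 35/72)
  'f': [5/12 + 1/12*5/6, 5/12 + 1/12*1/1) = [35/72, 1/2) <- contains code 71/144
  emit 'f', narrow to [35/72, 1/2)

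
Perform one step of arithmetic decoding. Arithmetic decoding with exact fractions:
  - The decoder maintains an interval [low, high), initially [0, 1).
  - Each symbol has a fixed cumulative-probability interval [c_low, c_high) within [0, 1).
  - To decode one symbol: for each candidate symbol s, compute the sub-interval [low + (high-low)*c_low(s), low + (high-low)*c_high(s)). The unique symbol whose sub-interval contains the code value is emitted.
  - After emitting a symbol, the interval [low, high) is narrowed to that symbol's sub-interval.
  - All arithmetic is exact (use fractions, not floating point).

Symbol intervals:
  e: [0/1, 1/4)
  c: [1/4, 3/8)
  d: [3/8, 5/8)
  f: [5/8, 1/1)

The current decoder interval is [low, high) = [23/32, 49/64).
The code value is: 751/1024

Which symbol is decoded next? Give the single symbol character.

Answer: c

Derivation:
Interval width = high − low = 49/64 − 23/32 = 3/64
Scaled code = (code − low) / width = (751/1024 − 23/32) / 3/64 = 5/16
  e: [0/1, 1/4) 
  c: [1/4, 3/8) ← scaled code falls here ✓
  d: [3/8, 5/8) 
  f: [5/8, 1/1) 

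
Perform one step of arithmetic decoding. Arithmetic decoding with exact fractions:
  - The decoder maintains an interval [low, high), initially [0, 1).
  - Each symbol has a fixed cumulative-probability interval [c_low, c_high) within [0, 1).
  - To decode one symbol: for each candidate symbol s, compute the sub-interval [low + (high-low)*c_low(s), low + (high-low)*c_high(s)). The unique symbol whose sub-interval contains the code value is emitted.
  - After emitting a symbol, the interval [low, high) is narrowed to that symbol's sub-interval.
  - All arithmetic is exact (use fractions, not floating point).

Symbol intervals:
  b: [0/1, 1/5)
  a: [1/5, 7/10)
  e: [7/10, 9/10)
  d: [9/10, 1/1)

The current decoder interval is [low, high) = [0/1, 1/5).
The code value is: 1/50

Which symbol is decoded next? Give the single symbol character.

Interval width = high − low = 1/5 − 0/1 = 1/5
Scaled code = (code − low) / width = (1/50 − 0/1) / 1/5 = 1/10
  b: [0/1, 1/5) ← scaled code falls here ✓
  a: [1/5, 7/10) 
  e: [7/10, 9/10) 
  d: [9/10, 1/1) 

Answer: b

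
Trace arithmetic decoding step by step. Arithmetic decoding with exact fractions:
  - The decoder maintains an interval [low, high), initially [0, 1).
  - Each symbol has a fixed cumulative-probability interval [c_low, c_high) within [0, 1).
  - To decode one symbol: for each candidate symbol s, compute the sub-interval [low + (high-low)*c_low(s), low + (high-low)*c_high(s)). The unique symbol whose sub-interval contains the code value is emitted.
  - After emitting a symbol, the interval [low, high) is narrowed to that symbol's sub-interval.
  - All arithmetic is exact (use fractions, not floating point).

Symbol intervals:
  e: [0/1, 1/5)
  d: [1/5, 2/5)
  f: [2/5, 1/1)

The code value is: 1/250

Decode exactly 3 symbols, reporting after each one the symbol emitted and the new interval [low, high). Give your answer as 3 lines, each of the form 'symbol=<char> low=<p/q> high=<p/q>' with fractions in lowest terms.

Step 1: interval [0/1, 1/1), width = 1/1 - 0/1 = 1/1
  'e': [0/1 + 1/1*0/1, 0/1 + 1/1*1/5) = [0/1, 1/5) <- contains code 1/250
  'd': [0/1 + 1/1*1/5, 0/1 + 1/1*2/5) = [1/5, 2/5)
  'f': [0/1 + 1/1*2/5, 0/1 + 1/1*1/1) = [2/5, 1/1)
  emit 'e', narrow to [0/1, 1/5)
Step 2: interval [0/1, 1/5), width = 1/5 - 0/1 = 1/5
  'e': [0/1 + 1/5*0/1, 0/1 + 1/5*1/5) = [0/1, 1/25) <- contains code 1/250
  'd': [0/1 + 1/5*1/5, 0/1 + 1/5*2/5) = [1/25, 2/25)
  'f': [0/1 + 1/5*2/5, 0/1 + 1/5*1/1) = [2/25, 1/5)
  emit 'e', narrow to [0/1, 1/25)
Step 3: interval [0/1, 1/25), width = 1/25 - 0/1 = 1/25
  'e': [0/1 + 1/25*0/1, 0/1 + 1/25*1/5) = [0/1, 1/125) <- contains code 1/250
  'd': [0/1 + 1/25*1/5, 0/1 + 1/25*2/5) = [1/125, 2/125)
  'f': [0/1 + 1/25*2/5, 0/1 + 1/25*1/1) = [2/125, 1/25)
  emit 'e', narrow to [0/1, 1/125)

Answer: symbol=e low=0/1 high=1/5
symbol=e low=0/1 high=1/25
symbol=e low=0/1 high=1/125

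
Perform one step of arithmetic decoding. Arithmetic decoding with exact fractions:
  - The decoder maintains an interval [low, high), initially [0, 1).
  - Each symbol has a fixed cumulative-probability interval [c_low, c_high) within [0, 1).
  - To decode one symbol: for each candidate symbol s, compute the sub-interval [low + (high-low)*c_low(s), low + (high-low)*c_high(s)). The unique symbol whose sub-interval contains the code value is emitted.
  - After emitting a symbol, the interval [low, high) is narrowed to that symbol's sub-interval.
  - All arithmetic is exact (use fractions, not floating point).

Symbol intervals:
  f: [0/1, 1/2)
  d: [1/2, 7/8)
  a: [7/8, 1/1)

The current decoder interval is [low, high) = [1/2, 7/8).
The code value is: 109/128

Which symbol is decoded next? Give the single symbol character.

Answer: a

Derivation:
Interval width = high − low = 7/8 − 1/2 = 3/8
Scaled code = (code − low) / width = (109/128 − 1/2) / 3/8 = 15/16
  f: [0/1, 1/2) 
  d: [1/2, 7/8) 
  a: [7/8, 1/1) ← scaled code falls here ✓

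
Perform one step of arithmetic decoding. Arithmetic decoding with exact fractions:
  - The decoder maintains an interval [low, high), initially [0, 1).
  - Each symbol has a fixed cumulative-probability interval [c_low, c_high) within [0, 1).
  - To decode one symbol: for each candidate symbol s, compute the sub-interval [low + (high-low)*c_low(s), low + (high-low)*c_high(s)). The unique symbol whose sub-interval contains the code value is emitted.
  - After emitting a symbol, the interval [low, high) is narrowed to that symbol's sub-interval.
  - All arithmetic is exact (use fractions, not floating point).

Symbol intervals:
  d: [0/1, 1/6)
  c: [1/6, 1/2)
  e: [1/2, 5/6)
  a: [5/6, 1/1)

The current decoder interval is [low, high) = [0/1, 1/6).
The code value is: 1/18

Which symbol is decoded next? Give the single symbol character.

Answer: c

Derivation:
Interval width = high − low = 1/6 − 0/1 = 1/6
Scaled code = (code − low) / width = (1/18 − 0/1) / 1/6 = 1/3
  d: [0/1, 1/6) 
  c: [1/6, 1/2) ← scaled code falls here ✓
  e: [1/2, 5/6) 
  a: [5/6, 1/1) 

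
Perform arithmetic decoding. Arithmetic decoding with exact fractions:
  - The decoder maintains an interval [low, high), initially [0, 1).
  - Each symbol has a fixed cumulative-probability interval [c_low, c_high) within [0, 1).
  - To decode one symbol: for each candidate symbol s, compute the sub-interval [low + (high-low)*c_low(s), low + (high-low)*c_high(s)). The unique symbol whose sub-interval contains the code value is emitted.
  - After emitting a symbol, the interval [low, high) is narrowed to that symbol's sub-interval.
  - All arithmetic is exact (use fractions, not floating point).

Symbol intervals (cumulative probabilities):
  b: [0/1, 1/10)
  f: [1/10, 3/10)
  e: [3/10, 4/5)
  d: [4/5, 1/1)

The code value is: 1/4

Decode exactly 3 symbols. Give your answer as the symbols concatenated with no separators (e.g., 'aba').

Step 1: interval [0/1, 1/1), width = 1/1 - 0/1 = 1/1
  'b': [0/1 + 1/1*0/1, 0/1 + 1/1*1/10) = [0/1, 1/10)
  'f': [0/1 + 1/1*1/10, 0/1 + 1/1*3/10) = [1/10, 3/10) <- contains code 1/4
  'e': [0/1 + 1/1*3/10, 0/1 + 1/1*4/5) = [3/10, 4/5)
  'd': [0/1 + 1/1*4/5, 0/1 + 1/1*1/1) = [4/5, 1/1)
  emit 'f', narrow to [1/10, 3/10)
Step 2: interval [1/10, 3/10), width = 3/10 - 1/10 = 1/5
  'b': [1/10 + 1/5*0/1, 1/10 + 1/5*1/10) = [1/10, 3/25)
  'f': [1/10 + 1/5*1/10, 1/10 + 1/5*3/10) = [3/25, 4/25)
  'e': [1/10 + 1/5*3/10, 1/10 + 1/5*4/5) = [4/25, 13/50) <- contains code 1/4
  'd': [1/10 + 1/5*4/5, 1/10 + 1/5*1/1) = [13/50, 3/10)
  emit 'e', narrow to [4/25, 13/50)
Step 3: interval [4/25, 13/50), width = 13/50 - 4/25 = 1/10
  'b': [4/25 + 1/10*0/1, 4/25 + 1/10*1/10) = [4/25, 17/100)
  'f': [4/25 + 1/10*1/10, 4/25 + 1/10*3/10) = [17/100, 19/100)
  'e': [4/25 + 1/10*3/10, 4/25 + 1/10*4/5) = [19/100, 6/25)
  'd': [4/25 + 1/10*4/5, 4/25 + 1/10*1/1) = [6/25, 13/50) <- contains code 1/4
  emit 'd', narrow to [6/25, 13/50)

Answer: fed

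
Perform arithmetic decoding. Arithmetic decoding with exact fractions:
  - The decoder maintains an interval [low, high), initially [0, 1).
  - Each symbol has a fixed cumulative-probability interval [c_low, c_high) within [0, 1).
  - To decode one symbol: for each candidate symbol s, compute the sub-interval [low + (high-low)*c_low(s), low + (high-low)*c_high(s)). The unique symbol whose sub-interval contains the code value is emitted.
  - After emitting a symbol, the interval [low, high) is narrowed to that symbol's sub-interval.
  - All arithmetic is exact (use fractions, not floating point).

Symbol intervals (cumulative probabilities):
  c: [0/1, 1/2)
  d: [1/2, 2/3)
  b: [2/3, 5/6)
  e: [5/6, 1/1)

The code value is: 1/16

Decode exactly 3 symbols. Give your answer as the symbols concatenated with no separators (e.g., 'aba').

Answer: ccc

Derivation:
Step 1: interval [0/1, 1/1), width = 1/1 - 0/1 = 1/1
  'c': [0/1 + 1/1*0/1, 0/1 + 1/1*1/2) = [0/1, 1/2) <- contains code 1/16
  'd': [0/1 + 1/1*1/2, 0/1 + 1/1*2/3) = [1/2, 2/3)
  'b': [0/1 + 1/1*2/3, 0/1 + 1/1*5/6) = [2/3, 5/6)
  'e': [0/1 + 1/1*5/6, 0/1 + 1/1*1/1) = [5/6, 1/1)
  emit 'c', narrow to [0/1, 1/2)
Step 2: interval [0/1, 1/2), width = 1/2 - 0/1 = 1/2
  'c': [0/1 + 1/2*0/1, 0/1 + 1/2*1/2) = [0/1, 1/4) <- contains code 1/16
  'd': [0/1 + 1/2*1/2, 0/1 + 1/2*2/3) = [1/4, 1/3)
  'b': [0/1 + 1/2*2/3, 0/1 + 1/2*5/6) = [1/3, 5/12)
  'e': [0/1 + 1/2*5/6, 0/1 + 1/2*1/1) = [5/12, 1/2)
  emit 'c', narrow to [0/1, 1/4)
Step 3: interval [0/1, 1/4), width = 1/4 - 0/1 = 1/4
  'c': [0/1 + 1/4*0/1, 0/1 + 1/4*1/2) = [0/1, 1/8) <- contains code 1/16
  'd': [0/1 + 1/4*1/2, 0/1 + 1/4*2/3) = [1/8, 1/6)
  'b': [0/1 + 1/4*2/3, 0/1 + 1/4*5/6) = [1/6, 5/24)
  'e': [0/1 + 1/4*5/6, 0/1 + 1/4*1/1) = [5/24, 1/4)
  emit 'c', narrow to [0/1, 1/8)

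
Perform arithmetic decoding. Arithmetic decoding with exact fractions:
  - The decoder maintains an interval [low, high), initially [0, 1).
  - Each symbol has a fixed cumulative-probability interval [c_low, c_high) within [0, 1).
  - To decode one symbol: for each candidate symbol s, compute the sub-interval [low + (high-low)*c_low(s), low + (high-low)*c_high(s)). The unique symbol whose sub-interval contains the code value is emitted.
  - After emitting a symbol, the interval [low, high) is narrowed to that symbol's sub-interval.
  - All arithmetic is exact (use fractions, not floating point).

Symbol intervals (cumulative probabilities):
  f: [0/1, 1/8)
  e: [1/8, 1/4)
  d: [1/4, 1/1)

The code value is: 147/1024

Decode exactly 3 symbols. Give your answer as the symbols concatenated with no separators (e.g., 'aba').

Step 1: interval [0/1, 1/1), width = 1/1 - 0/1 = 1/1
  'f': [0/1 + 1/1*0/1, 0/1 + 1/1*1/8) = [0/1, 1/8)
  'e': [0/1 + 1/1*1/8, 0/1 + 1/1*1/4) = [1/8, 1/4) <- contains code 147/1024
  'd': [0/1 + 1/1*1/4, 0/1 + 1/1*1/1) = [1/4, 1/1)
  emit 'e', narrow to [1/8, 1/4)
Step 2: interval [1/8, 1/4), width = 1/4 - 1/8 = 1/8
  'f': [1/8 + 1/8*0/1, 1/8 + 1/8*1/8) = [1/8, 9/64)
  'e': [1/8 + 1/8*1/8, 1/8 + 1/8*1/4) = [9/64, 5/32) <- contains code 147/1024
  'd': [1/8 + 1/8*1/4, 1/8 + 1/8*1/1) = [5/32, 1/4)
  emit 'e', narrow to [9/64, 5/32)
Step 3: interval [9/64, 5/32), width = 5/32 - 9/64 = 1/64
  'f': [9/64 + 1/64*0/1, 9/64 + 1/64*1/8) = [9/64, 73/512)
  'e': [9/64 + 1/64*1/8, 9/64 + 1/64*1/4) = [73/512, 37/256) <- contains code 147/1024
  'd': [9/64 + 1/64*1/4, 9/64 + 1/64*1/1) = [37/256, 5/32)
  emit 'e', narrow to [73/512, 37/256)

Answer: eee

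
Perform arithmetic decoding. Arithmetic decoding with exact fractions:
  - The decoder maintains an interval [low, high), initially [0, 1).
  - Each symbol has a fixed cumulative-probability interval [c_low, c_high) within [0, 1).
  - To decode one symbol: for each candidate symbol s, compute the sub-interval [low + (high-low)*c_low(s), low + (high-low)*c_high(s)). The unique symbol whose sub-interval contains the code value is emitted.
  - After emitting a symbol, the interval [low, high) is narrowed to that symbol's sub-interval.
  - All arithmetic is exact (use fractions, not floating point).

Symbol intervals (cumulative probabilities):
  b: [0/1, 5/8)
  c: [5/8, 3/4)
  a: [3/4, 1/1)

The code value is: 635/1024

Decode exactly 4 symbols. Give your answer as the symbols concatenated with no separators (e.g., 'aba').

Answer: baaa

Derivation:
Step 1: interval [0/1, 1/1), width = 1/1 - 0/1 = 1/1
  'b': [0/1 + 1/1*0/1, 0/1 + 1/1*5/8) = [0/1, 5/8) <- contains code 635/1024
  'c': [0/1 + 1/1*5/8, 0/1 + 1/1*3/4) = [5/8, 3/4)
  'a': [0/1 + 1/1*3/4, 0/1 + 1/1*1/1) = [3/4, 1/1)
  emit 'b', narrow to [0/1, 5/8)
Step 2: interval [0/1, 5/8), width = 5/8 - 0/1 = 5/8
  'b': [0/1 + 5/8*0/1, 0/1 + 5/8*5/8) = [0/1, 25/64)
  'c': [0/1 + 5/8*5/8, 0/1 + 5/8*3/4) = [25/64, 15/32)
  'a': [0/1 + 5/8*3/4, 0/1 + 5/8*1/1) = [15/32, 5/8) <- contains code 635/1024
  emit 'a', narrow to [15/32, 5/8)
Step 3: interval [15/32, 5/8), width = 5/8 - 15/32 = 5/32
  'b': [15/32 + 5/32*0/1, 15/32 + 5/32*5/8) = [15/32, 145/256)
  'c': [15/32 + 5/32*5/8, 15/32 + 5/32*3/4) = [145/256, 75/128)
  'a': [15/32 + 5/32*3/4, 15/32 + 5/32*1/1) = [75/128, 5/8) <- contains code 635/1024
  emit 'a', narrow to [75/128, 5/8)
Step 4: interval [75/128, 5/8), width = 5/8 - 75/128 = 5/128
  'b': [75/128 + 5/128*0/1, 75/128 + 5/128*5/8) = [75/128, 625/1024)
  'c': [75/128 + 5/128*5/8, 75/128 + 5/128*3/4) = [625/1024, 315/512)
  'a': [75/128 + 5/128*3/4, 75/128 + 5/128*1/1) = [315/512, 5/8) <- contains code 635/1024
  emit 'a', narrow to [315/512, 5/8)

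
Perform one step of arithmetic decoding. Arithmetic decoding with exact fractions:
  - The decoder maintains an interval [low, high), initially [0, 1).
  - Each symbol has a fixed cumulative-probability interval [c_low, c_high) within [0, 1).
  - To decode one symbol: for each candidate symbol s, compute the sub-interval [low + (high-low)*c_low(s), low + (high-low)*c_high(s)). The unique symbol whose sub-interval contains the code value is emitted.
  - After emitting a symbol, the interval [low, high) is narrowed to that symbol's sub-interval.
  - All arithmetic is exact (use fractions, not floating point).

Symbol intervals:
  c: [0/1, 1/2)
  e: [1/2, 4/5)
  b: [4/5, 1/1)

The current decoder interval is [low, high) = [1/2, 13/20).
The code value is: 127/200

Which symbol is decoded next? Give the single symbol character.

Answer: b

Derivation:
Interval width = high − low = 13/20 − 1/2 = 3/20
Scaled code = (code − low) / width = (127/200 − 1/2) / 3/20 = 9/10
  c: [0/1, 1/2) 
  e: [1/2, 4/5) 
  b: [4/5, 1/1) ← scaled code falls here ✓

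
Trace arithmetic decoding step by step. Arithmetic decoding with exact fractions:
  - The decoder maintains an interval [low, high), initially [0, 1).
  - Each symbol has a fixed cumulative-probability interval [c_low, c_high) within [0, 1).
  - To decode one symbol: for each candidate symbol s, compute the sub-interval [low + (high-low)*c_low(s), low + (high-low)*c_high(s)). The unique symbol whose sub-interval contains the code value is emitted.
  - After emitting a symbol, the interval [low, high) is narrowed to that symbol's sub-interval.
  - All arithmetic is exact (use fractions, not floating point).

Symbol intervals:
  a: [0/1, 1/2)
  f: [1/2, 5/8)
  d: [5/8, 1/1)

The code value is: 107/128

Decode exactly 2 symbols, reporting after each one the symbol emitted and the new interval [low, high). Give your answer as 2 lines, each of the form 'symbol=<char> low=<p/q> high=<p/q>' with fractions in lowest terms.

Answer: symbol=d low=5/8 high=1/1
symbol=f low=13/16 high=55/64

Derivation:
Step 1: interval [0/1, 1/1), width = 1/1 - 0/1 = 1/1
  'a': [0/1 + 1/1*0/1, 0/1 + 1/1*1/2) = [0/1, 1/2)
  'f': [0/1 + 1/1*1/2, 0/1 + 1/1*5/8) = [1/2, 5/8)
  'd': [0/1 + 1/1*5/8, 0/1 + 1/1*1/1) = [5/8, 1/1) <- contains code 107/128
  emit 'd', narrow to [5/8, 1/1)
Step 2: interval [5/8, 1/1), width = 1/1 - 5/8 = 3/8
  'a': [5/8 + 3/8*0/1, 5/8 + 3/8*1/2) = [5/8, 13/16)
  'f': [5/8 + 3/8*1/2, 5/8 + 3/8*5/8) = [13/16, 55/64) <- contains code 107/128
  'd': [5/8 + 3/8*5/8, 5/8 + 3/8*1/1) = [55/64, 1/1)
  emit 'f', narrow to [13/16, 55/64)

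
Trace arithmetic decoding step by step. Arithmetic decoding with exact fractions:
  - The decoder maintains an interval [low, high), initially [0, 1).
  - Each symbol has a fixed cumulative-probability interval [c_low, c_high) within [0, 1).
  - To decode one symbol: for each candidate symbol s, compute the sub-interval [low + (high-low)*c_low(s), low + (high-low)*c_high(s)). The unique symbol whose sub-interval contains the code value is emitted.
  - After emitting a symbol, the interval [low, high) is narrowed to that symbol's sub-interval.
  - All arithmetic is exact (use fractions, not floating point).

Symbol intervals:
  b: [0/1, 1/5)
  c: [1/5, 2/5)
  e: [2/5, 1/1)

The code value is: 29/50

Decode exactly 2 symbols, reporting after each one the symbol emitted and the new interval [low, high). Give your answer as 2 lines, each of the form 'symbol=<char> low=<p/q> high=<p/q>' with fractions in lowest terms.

Step 1: interval [0/1, 1/1), width = 1/1 - 0/1 = 1/1
  'b': [0/1 + 1/1*0/1, 0/1 + 1/1*1/5) = [0/1, 1/5)
  'c': [0/1 + 1/1*1/5, 0/1 + 1/1*2/5) = [1/5, 2/5)
  'e': [0/1 + 1/1*2/5, 0/1 + 1/1*1/1) = [2/5, 1/1) <- contains code 29/50
  emit 'e', narrow to [2/5, 1/1)
Step 2: interval [2/5, 1/1), width = 1/1 - 2/5 = 3/5
  'b': [2/5 + 3/5*0/1, 2/5 + 3/5*1/5) = [2/5, 13/25)
  'c': [2/5 + 3/5*1/5, 2/5 + 3/5*2/5) = [13/25, 16/25) <- contains code 29/50
  'e': [2/5 + 3/5*2/5, 2/5 + 3/5*1/1) = [16/25, 1/1)
  emit 'c', narrow to [13/25, 16/25)

Answer: symbol=e low=2/5 high=1/1
symbol=c low=13/25 high=16/25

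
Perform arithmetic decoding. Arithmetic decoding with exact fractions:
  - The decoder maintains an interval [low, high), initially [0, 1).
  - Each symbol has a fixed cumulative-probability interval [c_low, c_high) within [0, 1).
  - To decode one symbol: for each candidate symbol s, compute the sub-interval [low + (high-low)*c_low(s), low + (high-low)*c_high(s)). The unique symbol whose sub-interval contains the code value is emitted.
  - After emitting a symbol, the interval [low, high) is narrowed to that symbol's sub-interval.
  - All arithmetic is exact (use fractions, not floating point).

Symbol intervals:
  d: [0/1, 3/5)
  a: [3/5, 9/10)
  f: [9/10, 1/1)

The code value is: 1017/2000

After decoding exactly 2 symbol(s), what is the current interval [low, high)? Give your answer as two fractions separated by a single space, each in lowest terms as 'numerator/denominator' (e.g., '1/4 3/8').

Step 1: interval [0/1, 1/1), width = 1/1 - 0/1 = 1/1
  'd': [0/1 + 1/1*0/1, 0/1 + 1/1*3/5) = [0/1, 3/5) <- contains code 1017/2000
  'a': [0/1 + 1/1*3/5, 0/1 + 1/1*9/10) = [3/5, 9/10)
  'f': [0/1 + 1/1*9/10, 0/1 + 1/1*1/1) = [9/10, 1/1)
  emit 'd', narrow to [0/1, 3/5)
Step 2: interval [0/1, 3/5), width = 3/5 - 0/1 = 3/5
  'd': [0/1 + 3/5*0/1, 0/1 + 3/5*3/5) = [0/1, 9/25)
  'a': [0/1 + 3/5*3/5, 0/1 + 3/5*9/10) = [9/25, 27/50) <- contains code 1017/2000
  'f': [0/1 + 3/5*9/10, 0/1 + 3/5*1/1) = [27/50, 3/5)
  emit 'a', narrow to [9/25, 27/50)

Answer: 9/25 27/50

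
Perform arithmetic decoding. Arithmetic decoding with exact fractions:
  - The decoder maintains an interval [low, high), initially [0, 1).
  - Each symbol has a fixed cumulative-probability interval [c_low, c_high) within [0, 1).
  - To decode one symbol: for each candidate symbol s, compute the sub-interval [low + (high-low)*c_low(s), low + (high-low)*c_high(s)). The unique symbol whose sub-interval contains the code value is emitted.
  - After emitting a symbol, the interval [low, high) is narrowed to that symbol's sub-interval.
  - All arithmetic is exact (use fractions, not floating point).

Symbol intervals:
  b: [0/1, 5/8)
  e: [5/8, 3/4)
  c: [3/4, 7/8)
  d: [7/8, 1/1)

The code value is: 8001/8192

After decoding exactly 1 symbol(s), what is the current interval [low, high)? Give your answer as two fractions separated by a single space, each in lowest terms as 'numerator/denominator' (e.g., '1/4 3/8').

Answer: 7/8 1/1

Derivation:
Step 1: interval [0/1, 1/1), width = 1/1 - 0/1 = 1/1
  'b': [0/1 + 1/1*0/1, 0/1 + 1/1*5/8) = [0/1, 5/8)
  'e': [0/1 + 1/1*5/8, 0/1 + 1/1*3/4) = [5/8, 3/4)
  'c': [0/1 + 1/1*3/4, 0/1 + 1/1*7/8) = [3/4, 7/8)
  'd': [0/1 + 1/1*7/8, 0/1 + 1/1*1/1) = [7/8, 1/1) <- contains code 8001/8192
  emit 'd', narrow to [7/8, 1/1)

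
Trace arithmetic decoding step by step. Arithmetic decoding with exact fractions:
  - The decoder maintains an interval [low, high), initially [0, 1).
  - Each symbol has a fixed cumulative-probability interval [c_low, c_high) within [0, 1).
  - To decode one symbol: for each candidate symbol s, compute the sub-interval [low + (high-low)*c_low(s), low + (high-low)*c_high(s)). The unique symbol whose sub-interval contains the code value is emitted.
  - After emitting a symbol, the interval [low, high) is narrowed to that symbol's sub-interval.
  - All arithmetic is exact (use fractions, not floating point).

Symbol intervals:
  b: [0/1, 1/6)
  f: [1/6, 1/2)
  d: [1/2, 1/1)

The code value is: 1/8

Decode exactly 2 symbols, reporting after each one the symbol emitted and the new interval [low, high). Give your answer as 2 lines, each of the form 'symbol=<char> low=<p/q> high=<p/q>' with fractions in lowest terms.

Step 1: interval [0/1, 1/1), width = 1/1 - 0/1 = 1/1
  'b': [0/1 + 1/1*0/1, 0/1 + 1/1*1/6) = [0/1, 1/6) <- contains code 1/8
  'f': [0/1 + 1/1*1/6, 0/1 + 1/1*1/2) = [1/6, 1/2)
  'd': [0/1 + 1/1*1/2, 0/1 + 1/1*1/1) = [1/2, 1/1)
  emit 'b', narrow to [0/1, 1/6)
Step 2: interval [0/1, 1/6), width = 1/6 - 0/1 = 1/6
  'b': [0/1 + 1/6*0/1, 0/1 + 1/6*1/6) = [0/1, 1/36)
  'f': [0/1 + 1/6*1/6, 0/1 + 1/6*1/2) = [1/36, 1/12)
  'd': [0/1 + 1/6*1/2, 0/1 + 1/6*1/1) = [1/12, 1/6) <- contains code 1/8
  emit 'd', narrow to [1/12, 1/6)

Answer: symbol=b low=0/1 high=1/6
symbol=d low=1/12 high=1/6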